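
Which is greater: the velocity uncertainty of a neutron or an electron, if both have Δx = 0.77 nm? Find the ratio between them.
The electron has the larger minimum velocity uncertainty, by a ratio of 1838.7.

For both particles, Δp_min = ℏ/(2Δx) = 6.848e-26 kg·m/s (same for both).

The velocity uncertainty is Δv = Δp/m:
- neutron: Δv = 6.848e-26 / 1.675e-27 = 4.088e+01 m/s = 40.885 m/s
- electron: Δv = 6.848e-26 / 9.109e-31 = 7.517e+04 m/s = 75.174 km/s

Ratio: 7.517e+04 / 4.088e+01 = 1838.7

The lighter particle has larger velocity uncertainty because Δv ∝ 1/m.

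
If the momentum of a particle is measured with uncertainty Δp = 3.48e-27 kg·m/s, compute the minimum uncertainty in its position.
15.152 nm

Using the Heisenberg uncertainty principle:
ΔxΔp ≥ ℏ/2

The minimum uncertainty in position is:
Δx_min = ℏ/(2Δp)
Δx_min = (1.055e-34 J·s) / (2 × 3.480e-27 kg·m/s)
Δx_min = 1.515e-08 m = 15.152 nm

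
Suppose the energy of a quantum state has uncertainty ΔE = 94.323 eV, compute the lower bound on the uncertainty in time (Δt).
3.489 as

Using the energy-time uncertainty principle:
ΔEΔt ≥ ℏ/2

The minimum uncertainty in time is:
Δt_min = ℏ/(2ΔE)
Δt_min = (1.055e-34 J·s) / (2 × 1.511e-17 J)
Δt_min = 3.489e-18 s = 3.489 as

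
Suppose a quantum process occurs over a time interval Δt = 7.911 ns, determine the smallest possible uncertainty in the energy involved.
41.601 neV

Using the energy-time uncertainty principle:
ΔEΔt ≥ ℏ/2

The minimum uncertainty in energy is:
ΔE_min = ℏ/(2Δt)
ΔE_min = (1.055e-34 J·s) / (2 × 7.911e-09 s)
ΔE_min = 6.665e-27 J = 41.601 neV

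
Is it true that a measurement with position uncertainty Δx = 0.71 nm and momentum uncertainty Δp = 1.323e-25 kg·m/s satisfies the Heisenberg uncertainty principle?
Yes, it satisfies the uncertainty principle.

Calculate the product ΔxΔp:
ΔxΔp = (7.100e-10 m) × (1.323e-25 kg·m/s)
ΔxΔp = 9.393e-35 J·s

Compare to the minimum allowed value ℏ/2:
ℏ/2 = 5.273e-35 J·s

Since ΔxΔp = 9.393e-35 J·s ≥ 5.273e-35 J·s = ℏ/2,
the measurement satisfies the uncertainty principle.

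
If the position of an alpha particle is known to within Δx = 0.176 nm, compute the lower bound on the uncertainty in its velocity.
45.088 m/s

Using the Heisenberg uncertainty principle and Δp = mΔv:
ΔxΔp ≥ ℏ/2
Δx(mΔv) ≥ ℏ/2

The minimum uncertainty in velocity is:
Δv_min = ℏ/(2mΔx)
Δv_min = (1.055e-34 J·s) / (2 × 6.645e-27 kg × 1.760e-10 m)
Δv_min = 4.509e+01 m/s = 45.088 m/s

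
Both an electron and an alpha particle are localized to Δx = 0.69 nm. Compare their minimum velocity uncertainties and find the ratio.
The electron has the larger minimum velocity uncertainty, by a ratio of 7294.3.

For both particles, Δp_min = ℏ/(2Δx) = 7.642e-26 kg·m/s (same for both).

The velocity uncertainty is Δv = Δp/m:
- electron: Δv = 7.642e-26 / 9.109e-31 = 8.389e+04 m/s = 83.890 km/s
- alpha particle: Δv = 7.642e-26 / 6.645e-27 = 1.150e+01 m/s = 11.501 m/s

Ratio: 8.389e+04 / 1.150e+01 = 7294.3

The lighter particle has larger velocity uncertainty because Δv ∝ 1/m.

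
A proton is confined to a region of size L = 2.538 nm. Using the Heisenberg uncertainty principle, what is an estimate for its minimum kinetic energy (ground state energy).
805.325 neV

Using the uncertainty principle to estimate ground state energy:

1. The position uncertainty is approximately the confinement size:
   Δx ≈ L = 2.538e-09 m

2. From ΔxΔp ≥ ℏ/2, the minimum momentum uncertainty is:
   Δp ≈ ℏ/(2L) = 2.078e-26 kg·m/s

3. The kinetic energy is approximately:
   KE ≈ (Δp)²/(2m) = (2.078e-26)²/(2 × 1.673e-27 kg)
   KE ≈ 1.290e-25 J = 805.325 neV

This is an order-of-magnitude estimate of the ground state energy.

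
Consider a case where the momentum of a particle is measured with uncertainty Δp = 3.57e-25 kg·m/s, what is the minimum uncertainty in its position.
147.699 pm

Using the Heisenberg uncertainty principle:
ΔxΔp ≥ ℏ/2

The minimum uncertainty in position is:
Δx_min = ℏ/(2Δp)
Δx_min = (1.055e-34 J·s) / (2 × 3.570e-25 kg·m/s)
Δx_min = 1.477e-10 m = 147.699 pm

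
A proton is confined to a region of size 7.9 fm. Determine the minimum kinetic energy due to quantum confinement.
83.119 keV

Using the uncertainty principle:

1. Position uncertainty: Δx ≈ 7.900e-15 m
2. Minimum momentum uncertainty: Δp = ℏ/(2Δx) = 6.675e-21 kg·m/s
3. Minimum kinetic energy:
   KE = (Δp)²/(2m) = (6.675e-21)²/(2 × 1.673e-27 kg)
   KE = 1.332e-14 J = 83.119 keV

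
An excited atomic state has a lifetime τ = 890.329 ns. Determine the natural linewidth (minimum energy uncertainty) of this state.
369.645 peV

Using the energy-time uncertainty principle:
ΔEΔt ≥ ℏ/2

The lifetime τ represents the time uncertainty Δt.
The natural linewidth (minimum energy uncertainty) is:

ΔE = ℏ/(2τ)
ΔE = (1.055e-34 J·s) / (2 × 8.903e-07 s)
ΔE = 5.922e-29 J = 369.645 peV

This natural linewidth limits the precision of spectroscopic measurements.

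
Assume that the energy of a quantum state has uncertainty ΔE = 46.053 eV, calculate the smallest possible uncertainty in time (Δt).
7.146 as

Using the energy-time uncertainty principle:
ΔEΔt ≥ ℏ/2

The minimum uncertainty in time is:
Δt_min = ℏ/(2ΔE)
Δt_min = (1.055e-34 J·s) / (2 × 7.379e-18 J)
Δt_min = 7.146e-18 s = 7.146 as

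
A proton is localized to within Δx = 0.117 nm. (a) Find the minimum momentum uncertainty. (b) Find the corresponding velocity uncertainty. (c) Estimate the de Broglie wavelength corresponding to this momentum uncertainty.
(a) Δp_min = 4.507 × 10^-25 kg·m/s
(b) Δv_min = 269.440 m/s
(c) λ_dB = 1.470 nm

Step-by-step:

(a) From the uncertainty principle:
Δp_min = ℏ/(2Δx) = (1.055e-34 J·s)/(2 × 1.170e-10 m) = 4.507e-25 kg·m/s

(b) The velocity uncertainty:
Δv = Δp/m = (4.507e-25 kg·m/s)/(1.673e-27 kg) = 2.694e+02 m/s = 269.440 m/s

(c) The de Broglie wavelength for this momentum:
λ = h/p = (6.626e-34 J·s)/(4.507e-25 kg·m/s) = 1.470e-09 m = 1.470 nm

Note: The de Broglie wavelength is comparable to the localization size, as expected from wave-particle duality.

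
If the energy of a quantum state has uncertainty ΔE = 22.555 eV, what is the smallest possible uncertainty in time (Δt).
14.591 as

Using the energy-time uncertainty principle:
ΔEΔt ≥ ℏ/2

The minimum uncertainty in time is:
Δt_min = ℏ/(2ΔE)
Δt_min = (1.055e-34 J·s) / (2 × 3.614e-18 J)
Δt_min = 1.459e-17 s = 14.591 as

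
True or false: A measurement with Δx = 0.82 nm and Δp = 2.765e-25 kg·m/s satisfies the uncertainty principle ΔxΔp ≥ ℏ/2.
Yes, it satisfies the uncertainty principle.

Calculate the product ΔxΔp:
ΔxΔp = (8.200e-10 m) × (2.765e-25 kg·m/s)
ΔxΔp = 2.267e-34 J·s

Compare to the minimum allowed value ℏ/2:
ℏ/2 = 5.273e-35 J·s

Since ΔxΔp = 2.267e-34 J·s ≥ 5.273e-35 J·s = ℏ/2,
the measurement satisfies the uncertainty principle.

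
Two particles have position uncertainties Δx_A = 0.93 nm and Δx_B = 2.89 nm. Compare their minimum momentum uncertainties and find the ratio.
Particle A has the larger minimum momentum uncertainty, by a factor of 3.11.

For each particle, the minimum momentum uncertainty is Δp_min = ℏ/(2Δx):

Particle A: Δp_A = ℏ/(2×9.300e-10 m) = 5.670e-26 kg·m/s
Particle B: Δp_B = ℏ/(2×2.890e-09 m) = 1.825e-26 kg·m/s

Ratio: Δp_A/Δp_B = 3.11

Since Δp_min ∝ 1/Δx, the particle with smaller position uncertainty (A) has larger momentum uncertainty.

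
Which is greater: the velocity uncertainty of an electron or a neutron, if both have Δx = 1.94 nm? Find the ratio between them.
The electron has the larger minimum velocity uncertainty, by a ratio of 1838.7.

For both particles, Δp_min = ℏ/(2Δx) = 2.718e-26 kg·m/s (same for both).

The velocity uncertainty is Δv = Δp/m:
- electron: Δv = 2.718e-26 / 9.109e-31 = 2.984e+04 m/s = 29.837 km/s
- neutron: Δv = 2.718e-26 / 1.675e-27 = 1.623e+01 m/s = 16.227 m/s

Ratio: 2.984e+04 / 1.623e+01 = 1838.7

The lighter particle has larger velocity uncertainty because Δv ∝ 1/m.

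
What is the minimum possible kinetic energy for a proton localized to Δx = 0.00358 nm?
404.751 meV

Localizing a particle requires giving it sufficient momentum uncertainty:

1. From uncertainty principle: Δp ≥ ℏ/(2Δx)
   Δp_min = (1.055e-34 J·s) / (2 × 3.580e-12 m)
   Δp_min = 1.473e-23 kg·m/s

2. This momentum uncertainty corresponds to kinetic energy:
   KE ≈ (Δp)²/(2m) = (1.473e-23)²/(2 × 1.673e-27 kg)
   KE = 6.485e-20 J = 404.751 meV

Tighter localization requires more energy.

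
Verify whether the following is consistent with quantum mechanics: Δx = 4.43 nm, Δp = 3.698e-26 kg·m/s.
Yes, it satisfies the uncertainty principle.

Calculate the product ΔxΔp:
ΔxΔp = (4.430e-09 m) × (3.698e-26 kg·m/s)
ΔxΔp = 1.638e-34 J·s

Compare to the minimum allowed value ℏ/2:
ℏ/2 = 5.273e-35 J·s

Since ΔxΔp = 1.638e-34 J·s ≥ 5.273e-35 J·s = ℏ/2,
the measurement satisfies the uncertainty principle.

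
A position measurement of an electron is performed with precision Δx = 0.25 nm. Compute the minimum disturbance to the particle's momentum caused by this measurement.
2.109 × 10^-25 kg·m/s

The uncertainty principle implies that measuring position disturbs momentum:
ΔxΔp ≥ ℏ/2

When we measure position with precision Δx, we necessarily introduce a momentum uncertainty:
Δp ≥ ℏ/(2Δx)
Δp_min = (1.055e-34 J·s) / (2 × 2.500e-10 m)
Δp_min = 2.109e-25 kg·m/s

The more precisely we measure position, the greater the momentum disturbance.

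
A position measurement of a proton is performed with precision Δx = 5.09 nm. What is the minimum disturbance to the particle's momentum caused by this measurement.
1.036 × 10^-26 kg·m/s

The uncertainty principle implies that measuring position disturbs momentum:
ΔxΔp ≥ ℏ/2

When we measure position with precision Δx, we necessarily introduce a momentum uncertainty:
Δp ≥ ℏ/(2Δx)
Δp_min = (1.055e-34 J·s) / (2 × 5.090e-09 m)
Δp_min = 1.036e-26 kg·m/s

The more precisely we measure position, the greater the momentum disturbance.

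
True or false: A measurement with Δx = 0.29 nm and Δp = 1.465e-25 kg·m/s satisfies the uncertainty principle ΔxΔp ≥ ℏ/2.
No, it violates the uncertainty principle (impossible measurement).

Calculate the product ΔxΔp:
ΔxΔp = (2.900e-10 m) × (1.465e-25 kg·m/s)
ΔxΔp = 4.248e-35 J·s

Compare to the minimum allowed value ℏ/2:
ℏ/2 = 5.273e-35 J·s

Since ΔxΔp = 4.248e-35 J·s < 5.273e-35 J·s = ℏ/2,
the measurement violates the uncertainty principle.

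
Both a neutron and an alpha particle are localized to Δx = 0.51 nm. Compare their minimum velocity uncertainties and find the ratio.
The neutron has the larger minimum velocity uncertainty, by a ratio of 4.0.

For both particles, Δp_min = ℏ/(2Δx) = 1.034e-25 kg·m/s (same for both).

The velocity uncertainty is Δv = Δp/m:
- neutron: Δv = 1.034e-25 / 1.675e-27 = 6.173e+01 m/s = 61.728 m/s
- alpha particle: Δv = 1.034e-25 / 6.645e-27 = 1.556e+01 m/s = 15.560 m/s

Ratio: 6.173e+01 / 1.556e+01 = 4.0

The lighter particle has larger velocity uncertainty because Δv ∝ 1/m.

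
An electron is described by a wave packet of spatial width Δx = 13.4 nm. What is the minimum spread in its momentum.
3.935 × 10^-27 kg·m/s

For a wave packet, the spatial width Δx and momentum spread Δp are related by the uncertainty principle:
ΔxΔp ≥ ℏ/2

The minimum momentum spread is:
Δp_min = ℏ/(2Δx)
Δp_min = (1.055e-34 J·s) / (2 × 1.340e-08 m)
Δp_min = 3.935e-27 kg·m/s

A wave packet cannot have both a well-defined position and well-defined momentum.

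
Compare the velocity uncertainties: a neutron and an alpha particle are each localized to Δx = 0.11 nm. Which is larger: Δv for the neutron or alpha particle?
The neutron has the larger minimum velocity uncertainty, by a ratio of 4.0.

For both particles, Δp_min = ℏ/(2Δx) = 4.794e-25 kg·m/s (same for both).

The velocity uncertainty is Δv = Δp/m:
- neutron: Δv = 4.794e-25 / 1.675e-27 = 2.862e+02 m/s = 286.192 m/s
- alpha particle: Δv = 4.794e-25 / 6.645e-27 = 7.214e+01 m/s = 72.141 m/s

Ratio: 2.862e+02 / 7.214e+01 = 4.0

The lighter particle has larger velocity uncertainty because Δv ∝ 1/m.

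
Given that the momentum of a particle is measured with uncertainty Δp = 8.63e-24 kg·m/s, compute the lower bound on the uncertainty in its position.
6.110 pm

Using the Heisenberg uncertainty principle:
ΔxΔp ≥ ℏ/2

The minimum uncertainty in position is:
Δx_min = ℏ/(2Δp)
Δx_min = (1.055e-34 J·s) / (2 × 8.630e-24 kg·m/s)
Δx_min = 6.110e-12 m = 6.110 pm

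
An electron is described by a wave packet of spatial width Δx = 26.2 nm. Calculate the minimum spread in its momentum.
2.013 × 10^-27 kg·m/s

For a wave packet, the spatial width Δx and momentum spread Δp are related by the uncertainty principle:
ΔxΔp ≥ ℏ/2

The minimum momentum spread is:
Δp_min = ℏ/(2Δx)
Δp_min = (1.055e-34 J·s) / (2 × 2.620e-08 m)
Δp_min = 2.013e-27 kg·m/s

A wave packet cannot have both a well-defined position and well-defined momentum.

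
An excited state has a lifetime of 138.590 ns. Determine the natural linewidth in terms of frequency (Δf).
574.193 kHz

Using the energy-time uncertainty principle and E = hf:
ΔEΔt ≥ ℏ/2
hΔf·Δt ≥ ℏ/2

The minimum frequency uncertainty is:
Δf = ℏ/(2hτ) = 1/(4πτ)
Δf = 1/(4π × 1.386e-07 s)
Δf = 5.742e+05 Hz = 574.193 kHz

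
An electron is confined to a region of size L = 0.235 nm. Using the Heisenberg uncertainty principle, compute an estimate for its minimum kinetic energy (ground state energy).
172.475 meV

Using the uncertainty principle to estimate ground state energy:

1. The position uncertainty is approximately the confinement size:
   Δx ≈ L = 2.350e-10 m

2. From ΔxΔp ≥ ℏ/2, the minimum momentum uncertainty is:
   Δp ≈ ℏ/(2L) = 2.244e-25 kg·m/s

3. The kinetic energy is approximately:
   KE ≈ (Δp)²/(2m) = (2.244e-25)²/(2 × 9.109e-31 kg)
   KE ≈ 2.763e-20 J = 172.475 meV

This is an order-of-magnitude estimate of the ground state energy.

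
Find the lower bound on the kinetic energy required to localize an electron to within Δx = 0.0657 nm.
2.207 eV

Localizing a particle requires giving it sufficient momentum uncertainty:

1. From uncertainty principle: Δp ≥ ℏ/(2Δx)
   Δp_min = (1.055e-34 J·s) / (2 × 6.570e-11 m)
   Δp_min = 8.026e-25 kg·m/s

2. This momentum uncertainty corresponds to kinetic energy:
   KE ≈ (Δp)²/(2m) = (8.026e-25)²/(2 × 9.109e-31 kg)
   KE = 3.535e-19 J = 2.207 eV

Tighter localization requires more energy.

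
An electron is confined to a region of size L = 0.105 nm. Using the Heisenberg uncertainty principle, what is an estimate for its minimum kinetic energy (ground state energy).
863.942 meV

Using the uncertainty principle to estimate ground state energy:

1. The position uncertainty is approximately the confinement size:
   Δx ≈ L = 1.050e-10 m

2. From ΔxΔp ≥ ℏ/2, the minimum momentum uncertainty is:
   Δp ≈ ℏ/(2L) = 5.022e-25 kg·m/s

3. The kinetic energy is approximately:
   KE ≈ (Δp)²/(2m) = (5.022e-25)²/(2 × 9.109e-31 kg)
   KE ≈ 1.384e-19 J = 863.942 meV

This is an order-of-magnitude estimate of the ground state energy.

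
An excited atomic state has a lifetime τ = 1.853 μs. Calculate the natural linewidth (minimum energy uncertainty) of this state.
177.607 peV

Using the energy-time uncertainty principle:
ΔEΔt ≥ ℏ/2

The lifetime τ represents the time uncertainty Δt.
The natural linewidth (minimum energy uncertainty) is:

ΔE = ℏ/(2τ)
ΔE = (1.055e-34 J·s) / (2 × 1.853e-06 s)
ΔE = 2.846e-29 J = 177.607 peV

This natural linewidth limits the precision of spectroscopic measurements.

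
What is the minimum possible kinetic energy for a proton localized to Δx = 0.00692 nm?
108.328 meV

Localizing a particle requires giving it sufficient momentum uncertainty:

1. From uncertainty principle: Δp ≥ ℏ/(2Δx)
   Δp_min = (1.055e-34 J·s) / (2 × 6.920e-12 m)
   Δp_min = 7.620e-24 kg·m/s

2. This momentum uncertainty corresponds to kinetic energy:
   KE ≈ (Δp)²/(2m) = (7.620e-24)²/(2 × 1.673e-27 kg)
   KE = 1.736e-20 J = 108.328 meV

Tighter localization requires more energy.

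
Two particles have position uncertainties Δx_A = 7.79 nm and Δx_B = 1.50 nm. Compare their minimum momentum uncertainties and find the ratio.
Particle B has the larger minimum momentum uncertainty, by a factor of 5.19.

For each particle, the minimum momentum uncertainty is Δp_min = ℏ/(2Δx):

Particle A: Δp_A = ℏ/(2×7.790e-09 m) = 6.769e-27 kg·m/s
Particle B: Δp_B = ℏ/(2×1.500e-09 m) = 3.515e-26 kg·m/s

Ratio: Δp_B/Δp_A = 5.19

Since Δp_min ∝ 1/Δx, the particle with smaller position uncertainty (B) has larger momentum uncertainty.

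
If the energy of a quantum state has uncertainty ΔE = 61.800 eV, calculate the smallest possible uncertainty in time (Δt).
5.325 as

Using the energy-time uncertainty principle:
ΔEΔt ≥ ℏ/2

The minimum uncertainty in time is:
Δt_min = ℏ/(2ΔE)
Δt_min = (1.055e-34 J·s) / (2 × 9.901e-18 J)
Δt_min = 5.325e-18 s = 5.325 as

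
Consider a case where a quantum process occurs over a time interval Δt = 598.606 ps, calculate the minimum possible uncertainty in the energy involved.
549.787 neV

Using the energy-time uncertainty principle:
ΔEΔt ≥ ℏ/2

The minimum uncertainty in energy is:
ΔE_min = ℏ/(2Δt)
ΔE_min = (1.055e-34 J·s) / (2 × 5.986e-10 s)
ΔE_min = 8.809e-26 J = 549.787 neV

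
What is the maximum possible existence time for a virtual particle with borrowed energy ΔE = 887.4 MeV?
3.709 × 10^-25 s

Using the energy-time uncertainty principle:
ΔEΔt ≥ ℏ/2

For a virtual particle borrowing energy ΔE, the maximum lifetime is:
Δt_max = ℏ/(2ΔE)

Converting energy:
ΔE = 887.4 MeV = 1.422e-10 J

Δt_max = (1.055e-34 J·s) / (2 × 1.422e-10 J)
Δt_max = 3.709e-25 s = 3.709 × 10^-25 s

Virtual particles with higher borrowed energy exist for shorter times.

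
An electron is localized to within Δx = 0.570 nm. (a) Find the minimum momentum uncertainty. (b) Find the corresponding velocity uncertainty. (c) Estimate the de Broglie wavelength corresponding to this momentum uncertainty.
(a) Δp_min = 9.251 × 10^-26 kg·m/s
(b) Δv_min = 101.551 km/s
(c) λ_dB = 7.163 nm

Step-by-step:

(a) From the uncertainty principle:
Δp_min = ℏ/(2Δx) = (1.055e-34 J·s)/(2 × 5.700e-10 m) = 9.251e-26 kg·m/s

(b) The velocity uncertainty:
Δv = Δp/m = (9.251e-26 kg·m/s)/(9.109e-31 kg) = 1.016e+05 m/s = 101.551 km/s

(c) The de Broglie wavelength for this momentum:
λ = h/p = (6.626e-34 J·s)/(9.251e-26 kg·m/s) = 7.163e-09 m = 7.163 nm

Note: The de Broglie wavelength is comparable to the localization size, as expected from wave-particle duality.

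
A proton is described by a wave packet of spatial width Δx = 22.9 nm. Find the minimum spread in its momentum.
2.303 × 10^-27 kg·m/s

For a wave packet, the spatial width Δx and momentum spread Δp are related by the uncertainty principle:
ΔxΔp ≥ ℏ/2

The minimum momentum spread is:
Δp_min = ℏ/(2Δx)
Δp_min = (1.055e-34 J·s) / (2 × 2.290e-08 m)
Δp_min = 2.303e-27 kg·m/s

A wave packet cannot have both a well-defined position and well-defined momentum.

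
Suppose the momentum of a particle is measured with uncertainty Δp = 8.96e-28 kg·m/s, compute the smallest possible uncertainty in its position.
58.849 nm

Using the Heisenberg uncertainty principle:
ΔxΔp ≥ ℏ/2

The minimum uncertainty in position is:
Δx_min = ℏ/(2Δp)
Δx_min = (1.055e-34 J·s) / (2 × 8.960e-28 kg·m/s)
Δx_min = 5.885e-08 m = 58.849 nm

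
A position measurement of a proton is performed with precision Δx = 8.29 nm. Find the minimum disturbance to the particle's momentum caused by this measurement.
6.361 × 10^-27 kg·m/s

The uncertainty principle implies that measuring position disturbs momentum:
ΔxΔp ≥ ℏ/2

When we measure position with precision Δx, we necessarily introduce a momentum uncertainty:
Δp ≥ ℏ/(2Δx)
Δp_min = (1.055e-34 J·s) / (2 × 8.290e-09 m)
Δp_min = 6.361e-27 kg·m/s

The more precisely we measure position, the greater the momentum disturbance.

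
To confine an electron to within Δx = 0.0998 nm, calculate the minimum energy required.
956.317 meV

Localizing a particle requires giving it sufficient momentum uncertainty:

1. From uncertainty principle: Δp ≥ ℏ/(2Δx)
   Δp_min = (1.055e-34 J·s) / (2 × 9.980e-11 m)
   Δp_min = 5.283e-25 kg·m/s

2. This momentum uncertainty corresponds to kinetic energy:
   KE ≈ (Δp)²/(2m) = (5.283e-25)²/(2 × 9.109e-31 kg)
   KE = 1.532e-19 J = 956.317 meV

Tighter localization requires more energy.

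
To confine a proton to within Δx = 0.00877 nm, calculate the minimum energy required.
67.446 meV

Localizing a particle requires giving it sufficient momentum uncertainty:

1. From uncertainty principle: Δp ≥ ℏ/(2Δx)
   Δp_min = (1.055e-34 J·s) / (2 × 8.770e-12 m)
   Δp_min = 6.012e-24 kg·m/s

2. This momentum uncertainty corresponds to kinetic energy:
   KE ≈ (Δp)²/(2m) = (6.012e-24)²/(2 × 1.673e-27 kg)
   KE = 1.081e-20 J = 67.446 meV

Tighter localization requires more energy.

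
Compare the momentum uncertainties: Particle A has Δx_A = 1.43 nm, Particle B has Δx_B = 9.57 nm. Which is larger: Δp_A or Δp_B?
Particle A has the larger minimum momentum uncertainty, by a factor of 6.69.

For each particle, the minimum momentum uncertainty is Δp_min = ℏ/(2Δx):

Particle A: Δp_A = ℏ/(2×1.430e-09 m) = 3.687e-26 kg·m/s
Particle B: Δp_B = ℏ/(2×9.570e-09 m) = 5.510e-27 kg·m/s

Ratio: Δp_A/Δp_B = 6.69

Since Δp_min ∝ 1/Δx, the particle with smaller position uncertainty (A) has larger momentum uncertainty.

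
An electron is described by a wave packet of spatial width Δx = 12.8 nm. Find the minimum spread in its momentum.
4.119 × 10^-27 kg·m/s

For a wave packet, the spatial width Δx and momentum spread Δp are related by the uncertainty principle:
ΔxΔp ≥ ℏ/2

The minimum momentum spread is:
Δp_min = ℏ/(2Δx)
Δp_min = (1.055e-34 J·s) / (2 × 1.280e-08 m)
Δp_min = 4.119e-27 kg·m/s

A wave packet cannot have both a well-defined position and well-defined momentum.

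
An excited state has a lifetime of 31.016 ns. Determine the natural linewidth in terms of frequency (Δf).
2.566 MHz

Using the energy-time uncertainty principle and E = hf:
ΔEΔt ≥ ℏ/2
hΔf·Δt ≥ ℏ/2

The minimum frequency uncertainty is:
Δf = ℏ/(2hτ) = 1/(4πτ)
Δf = 1/(4π × 3.102e-08 s)
Δf = 2.566e+06 Hz = 2.566 MHz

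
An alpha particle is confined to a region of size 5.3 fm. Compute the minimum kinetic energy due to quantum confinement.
46.487 keV

Using the uncertainty principle:

1. Position uncertainty: Δx ≈ 5.300e-15 m
2. Minimum momentum uncertainty: Δp = ℏ/(2Δx) = 9.949e-21 kg·m/s
3. Minimum kinetic energy:
   KE = (Δp)²/(2m) = (9.949e-21)²/(2 × 6.645e-27 kg)
   KE = 7.448e-15 J = 46.487 keV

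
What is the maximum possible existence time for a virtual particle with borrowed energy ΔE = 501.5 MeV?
6.562 × 10^-25 s

Using the energy-time uncertainty principle:
ΔEΔt ≥ ℏ/2

For a virtual particle borrowing energy ΔE, the maximum lifetime is:
Δt_max = ℏ/(2ΔE)

Converting energy:
ΔE = 501.5 MeV = 8.035e-11 J

Δt_max = (1.055e-34 J·s) / (2 × 8.035e-11 J)
Δt_max = 6.562e-25 s = 6.562 × 10^-25 s

Virtual particles with higher borrowed energy exist for shorter times.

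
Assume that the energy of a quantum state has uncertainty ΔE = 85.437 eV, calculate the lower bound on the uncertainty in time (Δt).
3.852 as

Using the energy-time uncertainty principle:
ΔEΔt ≥ ℏ/2

The minimum uncertainty in time is:
Δt_min = ℏ/(2ΔE)
Δt_min = (1.055e-34 J·s) / (2 × 1.369e-17 J)
Δt_min = 3.852e-18 s = 3.852 as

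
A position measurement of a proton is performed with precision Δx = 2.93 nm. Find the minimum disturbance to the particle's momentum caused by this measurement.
1.800 × 10^-26 kg·m/s

The uncertainty principle implies that measuring position disturbs momentum:
ΔxΔp ≥ ℏ/2

When we measure position with precision Δx, we necessarily introduce a momentum uncertainty:
Δp ≥ ℏ/(2Δx)
Δp_min = (1.055e-34 J·s) / (2 × 2.930e-09 m)
Δp_min = 1.800e-26 kg·m/s

The more precisely we measure position, the greater the momentum disturbance.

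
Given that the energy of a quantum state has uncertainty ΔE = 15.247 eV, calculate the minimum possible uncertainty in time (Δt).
21.585 as

Using the energy-time uncertainty principle:
ΔEΔt ≥ ℏ/2

The minimum uncertainty in time is:
Δt_min = ℏ/(2ΔE)
Δt_min = (1.055e-34 J·s) / (2 × 2.443e-18 J)
Δt_min = 2.158e-17 s = 21.585 as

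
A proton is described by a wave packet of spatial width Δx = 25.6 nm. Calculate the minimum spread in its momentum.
2.060 × 10^-27 kg·m/s

For a wave packet, the spatial width Δx and momentum spread Δp are related by the uncertainty principle:
ΔxΔp ≥ ℏ/2

The minimum momentum spread is:
Δp_min = ℏ/(2Δx)
Δp_min = (1.055e-34 J·s) / (2 × 2.560e-08 m)
Δp_min = 2.060e-27 kg·m/s

A wave packet cannot have both a well-defined position and well-defined momentum.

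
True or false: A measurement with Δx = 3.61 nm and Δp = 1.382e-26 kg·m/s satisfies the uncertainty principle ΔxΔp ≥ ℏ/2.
No, it violates the uncertainty principle (impossible measurement).

Calculate the product ΔxΔp:
ΔxΔp = (3.610e-09 m) × (1.382e-26 kg·m/s)
ΔxΔp = 4.989e-35 J·s

Compare to the minimum allowed value ℏ/2:
ℏ/2 = 5.273e-35 J·s

Since ΔxΔp = 4.989e-35 J·s < 5.273e-35 J·s = ℏ/2,
the measurement violates the uncertainty principle.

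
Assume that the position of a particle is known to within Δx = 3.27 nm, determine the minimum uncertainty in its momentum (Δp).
1.612 × 10^-26 kg·m/s

Using the Heisenberg uncertainty principle:
ΔxΔp ≥ ℏ/2

The minimum uncertainty in momentum is:
Δp_min = ℏ/(2Δx)
Δp_min = (1.055e-34 J·s) / (2 × 3.270e-09 m)
Δp_min = 1.612e-26 kg·m/s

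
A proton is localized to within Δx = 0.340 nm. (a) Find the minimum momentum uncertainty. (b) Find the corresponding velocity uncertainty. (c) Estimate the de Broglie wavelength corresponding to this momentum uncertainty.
(a) Δp_min = 1.551 × 10^-25 kg·m/s
(b) Δv_min = 92.719 m/s
(c) λ_dB = 4.273 nm

Step-by-step:

(a) From the uncertainty principle:
Δp_min = ℏ/(2Δx) = (1.055e-34 J·s)/(2 × 3.400e-10 m) = 1.551e-25 kg·m/s

(b) The velocity uncertainty:
Δv = Δp/m = (1.551e-25 kg·m/s)/(1.673e-27 kg) = 9.272e+01 m/s = 92.719 m/s

(c) The de Broglie wavelength for this momentum:
λ = h/p = (6.626e-34 J·s)/(1.551e-25 kg·m/s) = 4.273e-09 m = 4.273 nm

Note: The de Broglie wavelength is comparable to the localization size, as expected from wave-particle duality.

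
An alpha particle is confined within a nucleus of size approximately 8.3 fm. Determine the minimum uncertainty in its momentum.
6.353 × 10^-21 kg·m/s

Using the Heisenberg uncertainty principle:
ΔxΔp ≥ ℏ/2

With Δx ≈ L = 8.300e-15 m (the confinement size):
Δp_min = ℏ/(2Δx)
Δp_min = (1.055e-34 J·s) / (2 × 8.300e-15 m)
Δp_min = 6.353e-21 kg·m/s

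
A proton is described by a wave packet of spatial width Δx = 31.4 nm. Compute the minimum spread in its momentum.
1.679 × 10^-27 kg·m/s

For a wave packet, the spatial width Δx and momentum spread Δp are related by the uncertainty principle:
ΔxΔp ≥ ℏ/2

The minimum momentum spread is:
Δp_min = ℏ/(2Δx)
Δp_min = (1.055e-34 J·s) / (2 × 3.140e-08 m)
Δp_min = 1.679e-27 kg·m/s

A wave packet cannot have both a well-defined position and well-defined momentum.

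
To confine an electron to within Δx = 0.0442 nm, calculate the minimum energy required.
4.875 eV

Localizing a particle requires giving it sufficient momentum uncertainty:

1. From uncertainty principle: Δp ≥ ℏ/(2Δx)
   Δp_min = (1.055e-34 J·s) / (2 × 4.420e-11 m)
   Δp_min = 1.193e-24 kg·m/s

2. This momentum uncertainty corresponds to kinetic energy:
   KE ≈ (Δp)²/(2m) = (1.193e-24)²/(2 × 9.109e-31 kg)
   KE = 7.811e-19 J = 4.875 eV

Tighter localization requires more energy.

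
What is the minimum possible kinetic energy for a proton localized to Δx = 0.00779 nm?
85.483 meV

Localizing a particle requires giving it sufficient momentum uncertainty:

1. From uncertainty principle: Δp ≥ ℏ/(2Δx)
   Δp_min = (1.055e-34 J·s) / (2 × 7.790e-12 m)
   Δp_min = 6.769e-24 kg·m/s

2. This momentum uncertainty corresponds to kinetic energy:
   KE ≈ (Δp)²/(2m) = (6.769e-24)²/(2 × 1.673e-27 kg)
   KE = 1.370e-20 J = 85.483 meV

Tighter localization requires more energy.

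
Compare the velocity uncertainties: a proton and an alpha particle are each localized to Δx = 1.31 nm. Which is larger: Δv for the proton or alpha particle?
The proton has the larger minimum velocity uncertainty, by a ratio of 4.0.

For both particles, Δp_min = ℏ/(2Δx) = 4.025e-26 kg·m/s (same for both).

The velocity uncertainty is Δv = Δp/m:
- proton: Δv = 4.025e-26 / 1.673e-27 = 2.406e+01 m/s = 24.065 m/s
- alpha particle: Δv = 4.025e-26 / 6.645e-27 = 6.058e+00 m/s = 6.058 m/s

Ratio: 2.406e+01 / 6.058e+00 = 4.0

The lighter particle has larger velocity uncertainty because Δv ∝ 1/m.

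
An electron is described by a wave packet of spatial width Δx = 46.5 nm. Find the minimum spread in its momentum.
1.134 × 10^-27 kg·m/s

For a wave packet, the spatial width Δx and momentum spread Δp are related by the uncertainty principle:
ΔxΔp ≥ ℏ/2

The minimum momentum spread is:
Δp_min = ℏ/(2Δx)
Δp_min = (1.055e-34 J·s) / (2 × 4.650e-08 m)
Δp_min = 1.134e-27 kg·m/s

A wave packet cannot have both a well-defined position and well-defined momentum.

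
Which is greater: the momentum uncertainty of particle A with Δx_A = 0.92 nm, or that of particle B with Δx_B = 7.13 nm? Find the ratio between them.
Particle A has the larger minimum momentum uncertainty, by a factor of 7.75.

For each particle, the minimum momentum uncertainty is Δp_min = ℏ/(2Δx):

Particle A: Δp_A = ℏ/(2×9.200e-10 m) = 5.731e-26 kg·m/s
Particle B: Δp_B = ℏ/(2×7.130e-09 m) = 7.395e-27 kg·m/s

Ratio: Δp_A/Δp_B = 7.75

Since Δp_min ∝ 1/Δx, the particle with smaller position uncertainty (A) has larger momentum uncertainty.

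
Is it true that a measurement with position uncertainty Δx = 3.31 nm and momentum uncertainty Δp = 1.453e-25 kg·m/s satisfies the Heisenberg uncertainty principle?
Yes, it satisfies the uncertainty principle.

Calculate the product ΔxΔp:
ΔxΔp = (3.310e-09 m) × (1.453e-25 kg·m/s)
ΔxΔp = 4.809e-34 J·s

Compare to the minimum allowed value ℏ/2:
ℏ/2 = 5.273e-35 J·s

Since ΔxΔp = 4.809e-34 J·s ≥ 5.273e-35 J·s = ℏ/2,
the measurement satisfies the uncertainty principle.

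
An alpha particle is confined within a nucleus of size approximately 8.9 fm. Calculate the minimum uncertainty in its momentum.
5.925 × 10^-21 kg·m/s

Using the Heisenberg uncertainty principle:
ΔxΔp ≥ ℏ/2

With Δx ≈ L = 8.900e-15 m (the confinement size):
Δp_min = ℏ/(2Δx)
Δp_min = (1.055e-34 J·s) / (2 × 8.900e-15 m)
Δp_min = 5.925e-21 kg·m/s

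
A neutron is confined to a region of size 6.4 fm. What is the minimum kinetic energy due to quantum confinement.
126.472 keV

Using the uncertainty principle:

1. Position uncertainty: Δx ≈ 6.400e-15 m
2. Minimum momentum uncertainty: Δp = ℏ/(2Δx) = 8.239e-21 kg·m/s
3. Minimum kinetic energy:
   KE = (Δp)²/(2m) = (8.239e-21)²/(2 × 1.675e-27 kg)
   KE = 2.026e-14 J = 126.472 keV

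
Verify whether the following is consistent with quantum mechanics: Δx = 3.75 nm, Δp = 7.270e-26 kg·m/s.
Yes, it satisfies the uncertainty principle.

Calculate the product ΔxΔp:
ΔxΔp = (3.750e-09 m) × (7.270e-26 kg·m/s)
ΔxΔp = 2.726e-34 J·s

Compare to the minimum allowed value ℏ/2:
ℏ/2 = 5.273e-35 J·s

Since ΔxΔp = 2.726e-34 J·s ≥ 5.273e-35 J·s = ℏ/2,
the measurement satisfies the uncertainty principle.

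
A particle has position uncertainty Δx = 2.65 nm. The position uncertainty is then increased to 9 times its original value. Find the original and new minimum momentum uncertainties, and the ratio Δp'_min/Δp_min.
Original Δp_min = 1.990 × 10^-26 kg·m/s; new Δp'_min = 2.211 × 10^-27 kg·m/s; ratio Δp'_min/Δp_min = 1/9.

From the uncertainty principle ΔxΔp ≥ ℏ/2, the minimum momentum uncertainty is Δp_min = ℏ/(2Δx).

Original (Δx = 2.65 nm = 2.650e-09 m):
Δp_min = (1.055e-34 J·s)/(2 × 2.650e-09 m) = 1.990e-26 kg·m/s

When Δx → 9Δx:
Δp'_min = ℏ/(2 × 9Δx) = (1/9) × ℏ/(2Δx) = (1/9) × Δp_min
Δp'_min = 1/9 × 1.990e-26 kg·m/s = 2.211e-27 kg·m/s

Since Δp_min ∝ 1/Δx, when Δx is increased to 9 times its original value, Δp_min decreases to 1/9 of its original value.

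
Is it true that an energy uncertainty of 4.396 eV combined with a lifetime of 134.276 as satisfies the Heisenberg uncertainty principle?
Yes, it satisfies the uncertainty relation.

Calculate the product ΔEΔt:
ΔE = 4.396 eV = 7.043e-19 J
ΔEΔt = (7.043e-19 J) × (1.343e-16 s)
ΔEΔt = 9.457e-35 J·s

Compare to the minimum allowed value ℏ/2:
ℏ/2 = 5.273e-35 J·s

Since ΔEΔt = 9.457e-35 J·s ≥ 5.273e-35 J·s = ℏ/2,
this satisfies the uncertainty relation.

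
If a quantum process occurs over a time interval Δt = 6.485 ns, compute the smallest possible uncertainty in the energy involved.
50.749 neV

Using the energy-time uncertainty principle:
ΔEΔt ≥ ℏ/2

The minimum uncertainty in energy is:
ΔE_min = ℏ/(2Δt)
ΔE_min = (1.055e-34 J·s) / (2 × 6.485e-09 s)
ΔE_min = 8.131e-27 J = 50.749 neV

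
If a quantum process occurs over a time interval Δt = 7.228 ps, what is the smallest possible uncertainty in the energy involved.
45.532 μeV

Using the energy-time uncertainty principle:
ΔEΔt ≥ ℏ/2

The minimum uncertainty in energy is:
ΔE_min = ℏ/(2Δt)
ΔE_min = (1.055e-34 J·s) / (2 × 7.228e-12 s)
ΔE_min = 7.295e-24 J = 45.532 μeV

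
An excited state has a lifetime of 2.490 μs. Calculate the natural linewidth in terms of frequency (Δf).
31.959 kHz

Using the energy-time uncertainty principle and E = hf:
ΔEΔt ≥ ℏ/2
hΔf·Δt ≥ ℏ/2

The minimum frequency uncertainty is:
Δf = ℏ/(2hτ) = 1/(4πτ)
Δf = 1/(4π × 2.490e-06 s)
Δf = 3.196e+04 Hz = 31.959 kHz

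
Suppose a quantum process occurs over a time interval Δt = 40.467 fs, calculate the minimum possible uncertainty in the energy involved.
8.133 meV

Using the energy-time uncertainty principle:
ΔEΔt ≥ ℏ/2

The minimum uncertainty in energy is:
ΔE_min = ℏ/(2Δt)
ΔE_min = (1.055e-34 J·s) / (2 × 4.047e-14 s)
ΔE_min = 1.303e-21 J = 8.133 meV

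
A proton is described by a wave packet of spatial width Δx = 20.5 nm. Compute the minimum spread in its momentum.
2.572 × 10^-27 kg·m/s

For a wave packet, the spatial width Δx and momentum spread Δp are related by the uncertainty principle:
ΔxΔp ≥ ℏ/2

The minimum momentum spread is:
Δp_min = ℏ/(2Δx)
Δp_min = (1.055e-34 J·s) / (2 × 2.050e-08 m)
Δp_min = 2.572e-27 kg·m/s

A wave packet cannot have both a well-defined position and well-defined momentum.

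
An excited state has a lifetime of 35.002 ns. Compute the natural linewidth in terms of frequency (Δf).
2.274 MHz

Using the energy-time uncertainty principle and E = hf:
ΔEΔt ≥ ℏ/2
hΔf·Δt ≥ ℏ/2

The minimum frequency uncertainty is:
Δf = ℏ/(2hτ) = 1/(4πτ)
Δf = 1/(4π × 3.500e-08 s)
Δf = 2.274e+06 Hz = 2.274 MHz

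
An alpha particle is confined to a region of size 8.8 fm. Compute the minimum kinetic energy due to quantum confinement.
16.862 keV

Using the uncertainty principle:

1. Position uncertainty: Δx ≈ 8.800e-15 m
2. Minimum momentum uncertainty: Δp = ℏ/(2Δx) = 5.992e-21 kg·m/s
3. Minimum kinetic energy:
   KE = (Δp)²/(2m) = (5.992e-21)²/(2 × 6.645e-27 kg)
   KE = 2.702e-15 J = 16.862 keV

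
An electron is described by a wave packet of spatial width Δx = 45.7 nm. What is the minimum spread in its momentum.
1.154 × 10^-27 kg·m/s

For a wave packet, the spatial width Δx and momentum spread Δp are related by the uncertainty principle:
ΔxΔp ≥ ℏ/2

The minimum momentum spread is:
Δp_min = ℏ/(2Δx)
Δp_min = (1.055e-34 J·s) / (2 × 4.570e-08 m)
Δp_min = 1.154e-27 kg·m/s

A wave packet cannot have both a well-defined position and well-defined momentum.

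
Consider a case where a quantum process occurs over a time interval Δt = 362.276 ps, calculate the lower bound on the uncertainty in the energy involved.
908.440 neV

Using the energy-time uncertainty principle:
ΔEΔt ≥ ℏ/2

The minimum uncertainty in energy is:
ΔE_min = ℏ/(2Δt)
ΔE_min = (1.055e-34 J·s) / (2 × 3.623e-10 s)
ΔE_min = 1.455e-25 J = 908.440 neV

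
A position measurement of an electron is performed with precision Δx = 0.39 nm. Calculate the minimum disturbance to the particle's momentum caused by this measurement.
1.352 × 10^-25 kg·m/s

The uncertainty principle implies that measuring position disturbs momentum:
ΔxΔp ≥ ℏ/2

When we measure position with precision Δx, we necessarily introduce a momentum uncertainty:
Δp ≥ ℏ/(2Δx)
Δp_min = (1.055e-34 J·s) / (2 × 3.900e-10 m)
Δp_min = 1.352e-25 kg·m/s

The more precisely we measure position, the greater the momentum disturbance.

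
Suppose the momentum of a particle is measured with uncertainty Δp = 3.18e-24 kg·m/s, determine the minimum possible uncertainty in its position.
16.581 pm

Using the Heisenberg uncertainty principle:
ΔxΔp ≥ ℏ/2

The minimum uncertainty in position is:
Δx_min = ℏ/(2Δp)
Δx_min = (1.055e-34 J·s) / (2 × 3.180e-24 kg·m/s)
Δx_min = 1.658e-11 m = 16.581 pm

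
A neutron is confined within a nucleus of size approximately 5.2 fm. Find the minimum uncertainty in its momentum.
1.014 × 10^-20 kg·m/s

Using the Heisenberg uncertainty principle:
ΔxΔp ≥ ℏ/2

With Δx ≈ L = 5.200e-15 m (the confinement size):
Δp_min = ℏ/(2Δx)
Δp_min = (1.055e-34 J·s) / (2 × 5.200e-15 m)
Δp_min = 1.014e-20 kg·m/s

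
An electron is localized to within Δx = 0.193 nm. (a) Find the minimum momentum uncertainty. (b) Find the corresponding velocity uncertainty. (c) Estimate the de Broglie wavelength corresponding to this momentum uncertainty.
(a) Δp_min = 2.732 × 10^-25 kg·m/s
(b) Δv_min = 299.916 km/s
(c) λ_dB = 2.425 nm

Step-by-step:

(a) From the uncertainty principle:
Δp_min = ℏ/(2Δx) = (1.055e-34 J·s)/(2 × 1.930e-10 m) = 2.732e-25 kg·m/s

(b) The velocity uncertainty:
Δv = Δp/m = (2.732e-25 kg·m/s)/(9.109e-31 kg) = 2.999e+05 m/s = 299.916 km/s

(c) The de Broglie wavelength for this momentum:
λ = h/p = (6.626e-34 J·s)/(2.732e-25 kg·m/s) = 2.425e-09 m = 2.425 nm

Note: The de Broglie wavelength is comparable to the localization size, as expected from wave-particle duality.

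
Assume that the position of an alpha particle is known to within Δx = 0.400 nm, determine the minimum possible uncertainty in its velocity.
19.839 m/s

Using the Heisenberg uncertainty principle and Δp = mΔv:
ΔxΔp ≥ ℏ/2
Δx(mΔv) ≥ ℏ/2

The minimum uncertainty in velocity is:
Δv_min = ℏ/(2mΔx)
Δv_min = (1.055e-34 J·s) / (2 × 6.645e-27 kg × 4.000e-10 m)
Δv_min = 1.984e+01 m/s = 19.839 m/s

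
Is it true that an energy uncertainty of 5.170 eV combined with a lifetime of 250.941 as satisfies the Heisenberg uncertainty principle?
Yes, it satisfies the uncertainty relation.

Calculate the product ΔEΔt:
ΔE = 5.170 eV = 8.283e-19 J
ΔEΔt = (8.283e-19 J) × (2.509e-16 s)
ΔEΔt = 2.079e-34 J·s

Compare to the minimum allowed value ℏ/2:
ℏ/2 = 5.273e-35 J·s

Since ΔEΔt = 2.079e-34 J·s ≥ 5.273e-35 J·s = ℏ/2,
this satisfies the uncertainty relation.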